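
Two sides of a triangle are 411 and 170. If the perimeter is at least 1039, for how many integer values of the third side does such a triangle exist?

123

Triangle inequality: 241 < x < 581. Perimeter ≥ 1039 gives x ≥ 1039 − 411 − 170 = 458.
So 458 ≤ x < 581; integers 458 through 580: 123 values.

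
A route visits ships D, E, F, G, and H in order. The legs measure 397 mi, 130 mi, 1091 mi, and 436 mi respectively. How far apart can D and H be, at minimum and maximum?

The maximum is all hops collinear in one direction: 397 + 130 + 1091 + 436 = 2054.
The longest hop is 1091; the others sum to 963. Folding the others back against it leaves at least 1091 − 963 = 128.

128 ≤ DH ≤ 2054 mi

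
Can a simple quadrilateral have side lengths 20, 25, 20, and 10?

A quadrilateral exists iff every side is shorter than the sum of the others — equivalently, the longest side is less than the sum of the rest.
Longest side 25 < 50 (sum of the remaining 3), so yes.

Yes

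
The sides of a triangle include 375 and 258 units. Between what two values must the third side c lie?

117 < c < 633

By the triangle inequality, c must be less than 375 + 258 = 633 and greater than |375 − 258| = 117.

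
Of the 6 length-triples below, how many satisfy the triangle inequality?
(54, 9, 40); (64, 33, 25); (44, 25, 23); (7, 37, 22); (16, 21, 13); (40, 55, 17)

(9,40,54): 9+40 ≤ 54 → not valid
(25,33,64): 25+33 ≤ 64 → not valid
(23,25,44): 23+25 > 44 → valid
(7,22,37): 7+22 ≤ 37 → not valid
(13,16,21): 13+16 > 21 → valid
(17,40,55): 17+40 > 55 → valid
3 of the 6 triples form a triangle.

3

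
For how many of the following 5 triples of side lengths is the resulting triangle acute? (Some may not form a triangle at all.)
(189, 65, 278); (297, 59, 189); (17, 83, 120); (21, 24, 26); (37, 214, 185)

1

(189,65,278): 65+189 ≤ 278, not a triangle
(297,59,189): 59+189 ≤ 297, not a triangle
(17,83,120): 17+83 ≤ 120, not a triangle
(21,24,26): 21²+24² = 1017 > 676 = 26² → acute
(37,214,185): 37²+185² = 35594 < 45796 = 214² → obtuse
1 of the 5 is acute.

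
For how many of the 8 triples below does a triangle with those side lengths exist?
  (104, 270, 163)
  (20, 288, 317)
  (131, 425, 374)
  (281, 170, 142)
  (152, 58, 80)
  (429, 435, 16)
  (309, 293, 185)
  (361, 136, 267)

(104,163,270): 104+163 ≤ 270 → not valid
(20,288,317): 20+288 ≤ 317 → not valid
(131,374,425): 131+374 > 425 → valid
(142,170,281): 142+170 > 281 → valid
(58,80,152): 58+80 ≤ 152 → not valid
(16,429,435): 16+429 > 435 → valid
(185,293,309): 185+293 > 309 → valid
(136,267,361): 136+267 > 361 → valid
5 of the 8 triples form a triangle.

5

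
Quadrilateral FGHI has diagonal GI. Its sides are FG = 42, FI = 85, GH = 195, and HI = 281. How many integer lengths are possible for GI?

40

From triangle FGI: 43 < GI < 127.
From triangle HGI: 86 < GI < 476.
Intersection: 86 < GI < 127, so integers 87 through 126: 40 values.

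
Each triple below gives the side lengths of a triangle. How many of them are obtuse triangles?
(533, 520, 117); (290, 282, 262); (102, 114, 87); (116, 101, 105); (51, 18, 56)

1

(533,520,117): 117²+520² = 284089 = 533² → right
(290,282,262): 262²+282² = 148168 > 84100 = 290² → acute
(102,114,87): 87²+102² = 17973 > 12996 = 114² → acute
(116,101,105): 101²+105² = 21226 > 13456 = 116² → acute
(51,18,56): 18²+51² = 2925 < 3136 = 56² → obtuse
1 of the 5 is obtuse.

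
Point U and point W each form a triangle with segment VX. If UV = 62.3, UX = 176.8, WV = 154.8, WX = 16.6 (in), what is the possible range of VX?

138.2 < VX < 171.4

From triangle UVX: |62.3 − 176.8| < VX < 62.3 + 176.8, i.e. 114.5 < VX < 239.1.
From triangle WVX: 138.2 < VX < 171.4.
Both must hold, so VX lies in the intersection.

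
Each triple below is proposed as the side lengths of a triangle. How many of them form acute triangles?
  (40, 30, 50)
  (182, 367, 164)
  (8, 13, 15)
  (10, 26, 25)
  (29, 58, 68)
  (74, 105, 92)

(40,30,50): 30²+40² = 2500 = 50² → right
(182,367,164): 164+182 ≤ 367, not a triangle
(8,13,15): 8²+13² = 233 > 225 = 15² → acute
(10,26,25): 10²+25² = 725 > 676 = 26² → acute
(29,58,68): 29²+58² = 4205 < 4624 = 68² → obtuse
(74,105,92): 74²+92² = 13940 > 11025 = 105² → acute
3 of the 6 are acute.

3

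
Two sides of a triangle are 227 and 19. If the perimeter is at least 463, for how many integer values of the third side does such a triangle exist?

Triangle inequality: 208 < x < 246. Perimeter ≥ 463 gives x ≥ 463 − 227 − 19 = 217.
So 217 ≤ x < 246; integers 217 through 245: 29 values.

29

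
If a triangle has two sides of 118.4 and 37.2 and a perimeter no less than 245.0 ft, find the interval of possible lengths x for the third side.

89.4 ≤ x < 155.6 ft

Triangle inequality alone gives 81.2 < x < 155.6.
The perimeter condition gives x ≥ 245.0 − 118.4 − 37.2 = 89.4.
Intersecting the two: 89.4 ≤ x < 155.6.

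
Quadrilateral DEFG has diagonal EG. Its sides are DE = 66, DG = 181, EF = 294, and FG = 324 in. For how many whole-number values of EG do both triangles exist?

131

From triangle DEG: 115 < EG < 247.
From triangle FEG: 30 < EG < 618.
Intersection: 115 < EG < 247, so integers 116 through 246: 131 values.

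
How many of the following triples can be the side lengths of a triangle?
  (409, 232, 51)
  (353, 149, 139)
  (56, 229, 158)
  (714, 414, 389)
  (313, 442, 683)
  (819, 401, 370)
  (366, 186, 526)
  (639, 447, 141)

3

(51,232,409): 51+232 ≤ 409 → not valid
(139,149,353): 139+149 ≤ 353 → not valid
(56,158,229): 56+158 ≤ 229 → not valid
(389,414,714): 389+414 > 714 → valid
(313,442,683): 313+442 > 683 → valid
(370,401,819): 370+401 ≤ 819 → not valid
(186,366,526): 186+366 > 526 → valid
(141,447,639): 141+447 ≤ 639 → not valid
3 of the 8 triples form a triangle.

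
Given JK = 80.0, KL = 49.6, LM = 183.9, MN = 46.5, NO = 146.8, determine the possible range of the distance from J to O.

The maximum is all hops collinear in one direction: 80.0 + 49.6 + 183.9 + 46.5 + 146.8 = 506.8.
The longest hop is 183.9; the others sum to 322.9. Since 183.9 ≤ 322.9, the path can fold back on itself completely, so the minimum distance is 0.

0 ≤ JO ≤ 506.8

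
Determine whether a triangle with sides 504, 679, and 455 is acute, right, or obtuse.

right

Compare the square of the longest side to the sum of squares of the other two: 455² + 504² = 461041 = 679².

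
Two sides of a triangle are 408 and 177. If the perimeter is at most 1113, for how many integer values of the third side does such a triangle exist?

297

Triangle inequality: 231 < x < 585. Perimeter ≤ 1113 gives x ≤ 1113 − 408 − 177 = 528.
So 231 < x ≤ 528; integers 232 through 528: 297 values.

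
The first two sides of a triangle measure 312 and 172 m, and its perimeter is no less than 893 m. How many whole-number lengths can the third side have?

75

Triangle inequality: 140 < x < 484. Perimeter ≥ 893 gives x ≥ 893 − 312 − 172 = 409.
So 409 ≤ x < 484; integers 409 through 483: 75 values.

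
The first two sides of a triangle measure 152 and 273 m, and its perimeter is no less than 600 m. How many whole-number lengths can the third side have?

250

Triangle inequality: 121 < x < 425. Perimeter ≥ 600 gives x ≥ 600 − 152 − 273 = 175.
So 175 ≤ x < 425; integers 175 through 424: 250 values.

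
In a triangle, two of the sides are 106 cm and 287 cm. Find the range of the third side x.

By the triangle inequality, x must be less than 106 + 287 = 393 and greater than |106 − 287| = 181.

181 < x < 393 (cm)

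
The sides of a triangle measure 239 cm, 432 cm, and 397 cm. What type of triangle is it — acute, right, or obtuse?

Compare the square of the longest side to the sum of squares of the other two: 239² + 397² = 214730 > 186624 = 432².

acute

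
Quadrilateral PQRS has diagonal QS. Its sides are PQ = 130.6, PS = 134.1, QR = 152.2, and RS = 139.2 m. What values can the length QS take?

13.0 < QS < 264.7

From triangle PQS: |130.6 − 134.1| < QS < 130.6 + 134.1, i.e. 3.5 < QS < 264.7.
From triangle RQS: 13.0 < QS < 291.4.
Both must hold, so QS lies in the intersection.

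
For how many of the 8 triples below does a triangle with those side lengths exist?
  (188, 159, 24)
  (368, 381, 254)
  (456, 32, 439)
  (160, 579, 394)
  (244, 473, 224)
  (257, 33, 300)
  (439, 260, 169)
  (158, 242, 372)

3

(24,159,188): 24+159 ≤ 188 → not valid
(254,368,381): 254+368 > 381 → valid
(32,439,456): 32+439 > 456 → valid
(160,394,579): 160+394 ≤ 579 → not valid
(224,244,473): 224+244 ≤ 473 → not valid
(33,257,300): 33+257 ≤ 300 → not valid
(169,260,439): 169+260 ≤ 439 → not valid
(158,242,372): 158+242 > 372 → valid
3 of the 8 triples form a triangle.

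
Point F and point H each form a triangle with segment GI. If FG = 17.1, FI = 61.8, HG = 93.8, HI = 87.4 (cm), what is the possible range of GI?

44.7 < GI < 78.9

From triangle FGI: |17.1 − 61.8| < GI < 17.1 + 61.8, i.e. 44.7 < GI < 78.9.
From triangle HGI: 6.4 < GI < 181.2.
Both must hold, so GI lies in the intersection.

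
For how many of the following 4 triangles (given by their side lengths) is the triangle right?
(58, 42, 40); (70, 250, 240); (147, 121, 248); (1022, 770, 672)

3

(58,42,40): 40²+42² = 3364 = 58² → right
(70,250,240): 70²+240² = 62500 = 250² → right
(147,121,248): 121²+147² = 36250 < 61504 = 248² → obtuse
(1022,770,672): 672²+770² = 1044484 = 1022² → right
3 of the 4 are right.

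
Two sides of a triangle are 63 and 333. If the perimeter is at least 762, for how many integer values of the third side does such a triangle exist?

Triangle inequality: 270 < x < 396. Perimeter ≥ 762 gives x ≥ 762 − 63 − 333 = 366.
So 366 ≤ x < 396; integers 366 through 395: 30 values.

30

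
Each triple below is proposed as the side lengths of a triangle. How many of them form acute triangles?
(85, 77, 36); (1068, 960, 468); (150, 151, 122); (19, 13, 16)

2

(85,77,36): 36²+77² = 7225 = 85² → right
(1068,960,468): 468²+960² = 1140624 = 1068² → right
(150,151,122): 122²+150² = 37384 > 22801 = 151² → acute
(19,13,16): 13²+16² = 425 > 361 = 19² → acute
2 of the 4 are acute.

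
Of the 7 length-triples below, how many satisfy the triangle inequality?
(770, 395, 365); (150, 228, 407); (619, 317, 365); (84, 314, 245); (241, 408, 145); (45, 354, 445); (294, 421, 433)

3

(365,395,770): 365+395 ≤ 770 → not valid
(150,228,407): 150+228 ≤ 407 → not valid
(317,365,619): 317+365 > 619 → valid
(84,245,314): 84+245 > 314 → valid
(145,241,408): 145+241 ≤ 408 → not valid
(45,354,445): 45+354 ≤ 445 → not valid
(294,421,433): 294+421 > 433 → valid
3 of the 7 triples form a triangle.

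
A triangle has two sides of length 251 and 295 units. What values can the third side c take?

By the triangle inequality, c must be less than 251 + 295 = 546 and greater than |251 − 295| = 44.

44 < c < 546 (units)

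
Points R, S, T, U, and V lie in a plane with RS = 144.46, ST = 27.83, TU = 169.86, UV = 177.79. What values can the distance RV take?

The maximum is all hops collinear in one direction: 144.46 + 27.83 + 169.86 + 177.79 = 519.94.
The longest hop is 177.79; the others sum to 342.15. Since 177.79 ≤ 342.15, the path can fold back on itself completely, so the minimum distance is 0.

0 ≤ RV ≤ 519.94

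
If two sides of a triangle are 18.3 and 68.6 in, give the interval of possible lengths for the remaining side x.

By the triangle inequality, x must be less than 18.3 + 68.6 = 86.9 and greater than |18.3 − 68.6| = 50.3.

50.3 < x < 86.9 (in)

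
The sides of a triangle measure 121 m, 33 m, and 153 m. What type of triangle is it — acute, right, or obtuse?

obtuse

Compare the square of the longest side to the sum of squares of the other two: 33² + 121² = 15730 < 23409 = 153².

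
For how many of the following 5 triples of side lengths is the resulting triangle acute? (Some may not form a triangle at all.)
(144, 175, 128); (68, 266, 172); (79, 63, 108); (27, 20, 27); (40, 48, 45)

(144,175,128): 128²+144² = 37120 > 30625 = 175² → acute
(68,266,172): 68+172 ≤ 266, not a triangle
(79,63,108): 63²+79² = 10210 < 11664 = 108² → obtuse
(27,20,27): 20²+27² = 1129 > 729 = 27² → acute
(40,48,45): 40²+45² = 3625 > 2304 = 48² → acute
3 of the 5 are acute.

3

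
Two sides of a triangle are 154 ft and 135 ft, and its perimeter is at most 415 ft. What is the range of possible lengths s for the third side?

Triangle inequality alone gives 19 < s < 289.
The perimeter condition gives s ≤ 415 − 154 − 135 = 126.
Intersecting the two: 19 < s ≤ 126.

19 < s ≤ 126 ft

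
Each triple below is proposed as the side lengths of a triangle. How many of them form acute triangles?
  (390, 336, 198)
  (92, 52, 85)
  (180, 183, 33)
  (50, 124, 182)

(390,336,198): 198²+336² = 152100 = 390² → right
(92,52,85): 52²+85² = 9929 > 8464 = 92² → acute
(180,183,33): 33²+180² = 33489 = 183² → right
(50,124,182): 50+124 ≤ 182, not a triangle
1 of the 4 is acute.

1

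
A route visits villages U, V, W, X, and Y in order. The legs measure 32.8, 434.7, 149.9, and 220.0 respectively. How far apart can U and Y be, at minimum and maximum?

32.0 ≤ UY ≤ 837.4

The maximum is all hops collinear in one direction: 32.8 + 434.7 + 149.9 + 220.0 = 837.4.
The longest hop is 434.7; the others sum to 402.7. Folding the others back against it leaves at least 434.7 − 402.7 = 32.0.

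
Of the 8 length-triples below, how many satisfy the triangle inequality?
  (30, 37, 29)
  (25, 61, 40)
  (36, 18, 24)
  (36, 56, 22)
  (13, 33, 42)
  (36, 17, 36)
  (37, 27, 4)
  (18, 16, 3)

(29,30,37): 29+30 > 37 → valid
(25,40,61): 25+40 > 61 → valid
(18,24,36): 18+24 > 36 → valid
(22,36,56): 22+36 > 56 → valid
(13,33,42): 13+33 > 42 → valid
(17,36,36): 17+36 > 36 → valid
(4,27,37): 4+27 ≤ 37 → not valid
(3,16,18): 3+16 > 18 → valid
7 of the 8 triples form a triangle.

7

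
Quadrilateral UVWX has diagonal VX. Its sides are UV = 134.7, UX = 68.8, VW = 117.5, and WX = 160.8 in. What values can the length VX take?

From triangle UVX: |134.7 − 68.8| < VX < 134.7 + 68.8, i.e. 65.9 < VX < 203.5.
From triangle WVX: 43.3 < VX < 278.3.
Both must hold, so VX lies in the intersection.

65.9 < VX < 203.5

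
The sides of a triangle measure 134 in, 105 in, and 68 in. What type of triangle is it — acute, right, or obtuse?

Compare the square of the longest side to the sum of squares of the other two: 68² + 105² = 15649 < 17956 = 134².

obtuse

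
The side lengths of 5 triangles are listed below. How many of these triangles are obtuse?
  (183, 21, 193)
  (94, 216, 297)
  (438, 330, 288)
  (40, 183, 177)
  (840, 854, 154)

(183,21,193): 21²+183² = 33930 < 37249 = 193² → obtuse
(94,216,297): 94²+216² = 55492 < 88209 = 297² → obtuse
(438,330,288): 288²+330² = 191844 = 438² → right
(40,183,177): 40²+177² = 32929 < 33489 = 183² → obtuse
(840,854,154): 154²+840² = 729316 = 854² → right
3 of the 5 are obtuse.

3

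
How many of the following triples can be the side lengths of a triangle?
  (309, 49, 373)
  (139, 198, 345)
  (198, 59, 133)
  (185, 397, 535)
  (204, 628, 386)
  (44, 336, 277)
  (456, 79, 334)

1

(49,309,373): 49+309 ≤ 373 → not valid
(139,198,345): 139+198 ≤ 345 → not valid
(59,133,198): 59+133 ≤ 198 → not valid
(185,397,535): 185+397 > 535 → valid
(204,386,628): 204+386 ≤ 628 → not valid
(44,277,336): 44+277 ≤ 336 → not valid
(79,334,456): 79+334 ≤ 456 → not valid
1 of the 7 triples forms a triangle.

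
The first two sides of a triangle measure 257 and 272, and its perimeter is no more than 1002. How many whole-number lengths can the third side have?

458

Triangle inequality: 15 < x < 529. Perimeter ≤ 1002 gives x ≤ 1002 − 257 − 272 = 473.
So 15 < x ≤ 473; integers 16 through 473: 458 values.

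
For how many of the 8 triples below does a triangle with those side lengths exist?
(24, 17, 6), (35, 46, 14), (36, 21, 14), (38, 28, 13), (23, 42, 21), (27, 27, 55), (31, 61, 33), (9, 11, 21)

4

(6,17,24): 6+17 ≤ 24 → not valid
(14,35,46): 14+35 > 46 → valid
(14,21,36): 14+21 ≤ 36 → not valid
(13,28,38): 13+28 > 38 → valid
(21,23,42): 21+23 > 42 → valid
(27,27,55): 27+27 ≤ 55 → not valid
(31,33,61): 31+33 > 61 → valid
(9,11,21): 9+11 ≤ 21 → not valid
4 of the 8 triples form a triangle.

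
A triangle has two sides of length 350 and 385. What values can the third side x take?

35 < x < 735

By the triangle inequality, x must be less than 350 + 385 = 735 and greater than |350 − 385| = 35.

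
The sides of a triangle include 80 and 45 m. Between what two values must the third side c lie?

By the triangle inequality, c must be less than 80 + 45 = 125 and greater than |80 − 45| = 35.

35 < c < 125 (m)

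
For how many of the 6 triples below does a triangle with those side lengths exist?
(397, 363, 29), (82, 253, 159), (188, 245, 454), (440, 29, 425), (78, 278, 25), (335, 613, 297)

2

(29,363,397): 29+363 ≤ 397 → not valid
(82,159,253): 82+159 ≤ 253 → not valid
(188,245,454): 188+245 ≤ 454 → not valid
(29,425,440): 29+425 > 440 → valid
(25,78,278): 25+78 ≤ 278 → not valid
(297,335,613): 297+335 > 613 → valid
2 of the 6 triples form a triangle.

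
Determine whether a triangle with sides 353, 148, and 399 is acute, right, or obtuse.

Compare the square of the longest side to the sum of squares of the other two: 148² + 353² = 146513 < 159201 = 399².

obtuse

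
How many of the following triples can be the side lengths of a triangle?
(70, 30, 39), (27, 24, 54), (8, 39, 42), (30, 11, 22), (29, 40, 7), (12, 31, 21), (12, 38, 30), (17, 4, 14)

(30,39,70): 30+39 ≤ 70 → not valid
(24,27,54): 24+27 ≤ 54 → not valid
(8,39,42): 8+39 > 42 → valid
(11,22,30): 11+22 > 30 → valid
(7,29,40): 7+29 ≤ 40 → not valid
(12,21,31): 12+21 > 31 → valid
(12,30,38): 12+30 > 38 → valid
(4,14,17): 4+14 > 17 → valid
5 of the 8 triples form a triangle.

5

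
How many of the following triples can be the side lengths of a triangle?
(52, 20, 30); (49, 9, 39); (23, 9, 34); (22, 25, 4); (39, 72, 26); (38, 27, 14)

(20,30,52): 20+30 ≤ 52 → not valid
(9,39,49): 9+39 ≤ 49 → not valid
(9,23,34): 9+23 ≤ 34 → not valid
(4,22,25): 4+22 > 25 → valid
(26,39,72): 26+39 ≤ 72 → not valid
(14,27,38): 14+27 > 38 → valid
2 of the 6 triples form a triangle.

2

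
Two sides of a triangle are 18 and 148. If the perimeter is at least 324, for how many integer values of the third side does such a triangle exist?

8

Triangle inequality: 130 < x < 166. Perimeter ≥ 324 gives x ≥ 324 − 18 − 148 = 158.
So 158 ≤ x < 166; integers 158 through 165: 8 values.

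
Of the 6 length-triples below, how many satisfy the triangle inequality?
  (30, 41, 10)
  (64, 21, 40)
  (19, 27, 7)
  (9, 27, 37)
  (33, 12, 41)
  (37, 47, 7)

(10,30,41): 10+30 ≤ 41 → not valid
(21,40,64): 21+40 ≤ 64 → not valid
(7,19,27): 7+19 ≤ 27 → not valid
(9,27,37): 9+27 ≤ 37 → not valid
(12,33,41): 12+33 > 41 → valid
(7,37,47): 7+37 ≤ 47 → not valid
1 of the 6 triples forms a triangle.

1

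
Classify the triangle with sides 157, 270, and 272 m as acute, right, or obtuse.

Compare the square of the longest side to the sum of squares of the other two: 157² + 270² = 97549 > 73984 = 272².

acute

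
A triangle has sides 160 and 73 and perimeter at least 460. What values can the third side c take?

Triangle inequality alone gives 87 < c < 233.
The perimeter condition gives c ≥ 460 − 160 − 73 = 227.
Intersecting the two: 227 ≤ c < 233.

227 ≤ c < 233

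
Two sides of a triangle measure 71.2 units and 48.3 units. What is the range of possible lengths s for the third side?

22.9 < s < 119.5

By the triangle inequality, s must be less than 71.2 + 48.3 = 119.5 and greater than |71.2 − 48.3| = 22.9.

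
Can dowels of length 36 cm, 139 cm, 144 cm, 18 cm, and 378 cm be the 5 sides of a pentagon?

No

For a pentagon, each side must be shorter than the sum of the others.
Here the longest side is 378, but the remaining 4 sides sum to only 337.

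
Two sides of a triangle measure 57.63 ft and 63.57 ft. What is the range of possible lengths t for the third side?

5.94 < t < 121.20 (ft)

By the triangle inequality, t must be less than 57.63 + 63.57 = 121.20 and greater than |57.63 − 63.57| = 5.94.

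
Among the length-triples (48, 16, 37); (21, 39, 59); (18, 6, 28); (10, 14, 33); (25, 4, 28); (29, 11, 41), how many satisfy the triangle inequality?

(16,37,48): 16+37 > 48 → valid
(21,39,59): 21+39 > 59 → valid
(6,18,28): 6+18 ≤ 28 → not valid
(10,14,33): 10+14 ≤ 33 → not valid
(4,25,28): 4+25 > 28 → valid
(11,29,41): 11+29 ≤ 41 → not valid
3 of the 6 triples form a triangle.

3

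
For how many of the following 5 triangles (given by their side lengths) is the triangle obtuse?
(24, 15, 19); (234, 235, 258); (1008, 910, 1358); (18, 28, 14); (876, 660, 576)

1

(24,15,19): 15²+19² = 586 > 576 = 24² → acute
(234,235,258): 234²+235² = 109981 > 66564 = 258² → acute
(1008,910,1358): 910²+1008² = 1844164 = 1358² → right
(18,28,14): 14²+18² = 520 < 784 = 28² → obtuse
(876,660,576): 576²+660² = 767376 = 876² → right
1 of the 5 is obtuse.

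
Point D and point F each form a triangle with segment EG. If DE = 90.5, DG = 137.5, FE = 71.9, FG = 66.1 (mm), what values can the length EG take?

47.0 < EG < 138.0

From triangle DEG: |90.5 − 137.5| < EG < 90.5 + 137.5, i.e. 47.0 < EG < 228.0.
From triangle FEG: 5.8 < EG < 138.0.
Both must hold, so EG lies in the intersection.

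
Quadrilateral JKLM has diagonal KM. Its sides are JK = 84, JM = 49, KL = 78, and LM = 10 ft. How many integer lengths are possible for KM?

19

From triangle JKM: 35 < KM < 133.
From triangle LKM: 68 < KM < 88.
Intersection: 68 < KM < 88, so integers 69 through 87: 19 values.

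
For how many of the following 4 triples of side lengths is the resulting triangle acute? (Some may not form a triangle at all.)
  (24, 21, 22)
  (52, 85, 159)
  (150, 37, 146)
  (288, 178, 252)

3

(24,21,22): 21²+22² = 925 > 576 = 24² → acute
(52,85,159): 52+85 ≤ 159, not a triangle
(150,37,146): 37²+146² = 22685 > 22500 = 150² → acute
(288,178,252): 178²+252² = 95188 > 82944 = 288² → acute
3 of the 4 are acute.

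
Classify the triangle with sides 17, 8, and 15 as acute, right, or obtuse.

right

Compare the square of the longest side to the sum of squares of the other two: 8² + 15² = 289 = 17².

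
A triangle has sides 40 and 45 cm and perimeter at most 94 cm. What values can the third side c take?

5 < c ≤ 9

Triangle inequality alone gives 5 < c < 85.
The perimeter condition gives c ≤ 94 − 40 − 45 = 9.
Intersecting the two: 5 < c ≤ 9.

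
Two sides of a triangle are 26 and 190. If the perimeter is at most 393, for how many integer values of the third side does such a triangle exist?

Triangle inequality: 164 < x < 216. Perimeter ≤ 393 gives x ≤ 393 − 26 − 190 = 177.
So 164 < x ≤ 177; integers 165 through 177: 13 values.

13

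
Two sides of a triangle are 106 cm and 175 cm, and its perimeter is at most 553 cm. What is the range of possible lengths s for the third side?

Triangle inequality alone gives 69 < s < 281.
The perimeter condition gives s ≤ 553 − 106 − 175 = 272.
Intersecting the two: 69 < s ≤ 272.

69 < s ≤ 272 cm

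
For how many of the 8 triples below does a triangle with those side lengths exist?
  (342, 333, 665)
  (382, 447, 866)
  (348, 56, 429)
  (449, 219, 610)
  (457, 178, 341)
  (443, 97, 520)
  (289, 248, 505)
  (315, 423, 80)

5

(333,342,665): 333+342 > 665 → valid
(382,447,866): 382+447 ≤ 866 → not valid
(56,348,429): 56+348 ≤ 429 → not valid
(219,449,610): 219+449 > 610 → valid
(178,341,457): 178+341 > 457 → valid
(97,443,520): 97+443 > 520 → valid
(248,289,505): 248+289 > 505 → valid
(80,315,423): 80+315 ≤ 423 → not valid
5 of the 8 triples form a triangle.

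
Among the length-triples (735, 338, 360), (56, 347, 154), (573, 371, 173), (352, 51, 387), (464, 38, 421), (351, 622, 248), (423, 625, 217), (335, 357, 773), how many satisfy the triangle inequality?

2

(338,360,735): 338+360 ≤ 735 → not valid
(56,154,347): 56+154 ≤ 347 → not valid
(173,371,573): 173+371 ≤ 573 → not valid
(51,352,387): 51+352 > 387 → valid
(38,421,464): 38+421 ≤ 464 → not valid
(248,351,622): 248+351 ≤ 622 → not valid
(217,423,625): 217+423 > 625 → valid
(335,357,773): 335+357 ≤ 773 → not valid
2 of the 8 triples form a triangle.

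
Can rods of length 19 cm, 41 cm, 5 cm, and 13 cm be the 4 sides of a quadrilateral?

For a quadrilateral, each side must be shorter than the sum of the others.
Here the longest side is 41, but the remaining 3 sides sum to only 37.

No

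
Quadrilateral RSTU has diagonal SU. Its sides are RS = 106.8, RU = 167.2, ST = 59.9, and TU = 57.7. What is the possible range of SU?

60.4 < SU < 117.6

From triangle RSU: |106.8 − 167.2| < SU < 106.8 + 167.2, i.e. 60.4 < SU < 274.0.
From triangle TSU: 2.2 < SU < 117.6.
Both must hold, so SU lies in the intersection.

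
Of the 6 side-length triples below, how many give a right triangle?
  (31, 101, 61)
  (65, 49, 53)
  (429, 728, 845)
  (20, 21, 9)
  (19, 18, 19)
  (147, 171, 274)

1

(31,101,61): 31+61 ≤ 101, not a triangle
(65,49,53): 49²+53² = 5210 > 4225 = 65² → acute
(429,728,845): 429²+728² = 714025 = 845² → right
(20,21,9): 9²+20² = 481 > 441 = 21² → acute
(19,18,19): 18²+19² = 685 > 361 = 19² → acute
(147,171,274): 147²+171² = 50850 < 75076 = 274² → obtuse
1 of the 6 is right.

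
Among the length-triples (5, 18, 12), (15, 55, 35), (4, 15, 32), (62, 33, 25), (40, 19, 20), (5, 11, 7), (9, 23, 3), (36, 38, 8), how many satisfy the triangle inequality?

(5,12,18): 5+12 ≤ 18 → not valid
(15,35,55): 15+35 ≤ 55 → not valid
(4,15,32): 4+15 ≤ 32 → not valid
(25,33,62): 25+33 ≤ 62 → not valid
(19,20,40): 19+20 ≤ 40 → not valid
(5,7,11): 5+7 > 11 → valid
(3,9,23): 3+9 ≤ 23 → not valid
(8,36,38): 8+36 > 38 → valid
2 of the 8 triples form a triangle.

2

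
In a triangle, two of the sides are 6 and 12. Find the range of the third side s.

6 < s < 18

By the triangle inequality, s must be less than 6 + 12 = 18 and greater than |6 − 12| = 6.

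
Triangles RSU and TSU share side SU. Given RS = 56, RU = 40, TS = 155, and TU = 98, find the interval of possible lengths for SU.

From triangle RSU: |56 − 40| < SU < 56 + 40, i.e. 16 < SU < 96.
From triangle TSU: 57 < SU < 253.
Both must hold, so SU lies in the intersection.

57 < SU < 96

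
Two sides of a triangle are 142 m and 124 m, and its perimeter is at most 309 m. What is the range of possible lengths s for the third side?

Triangle inequality alone gives 18 < s < 266.
The perimeter condition gives s ≤ 309 − 142 − 124 = 43.
Intersecting the two: 18 < s ≤ 43.

18 < s ≤ 43 m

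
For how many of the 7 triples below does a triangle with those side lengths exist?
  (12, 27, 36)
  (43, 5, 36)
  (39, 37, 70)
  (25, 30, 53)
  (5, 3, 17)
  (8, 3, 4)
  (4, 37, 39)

4

(12,27,36): 12+27 > 36 → valid
(5,36,43): 5+36 ≤ 43 → not valid
(37,39,70): 37+39 > 70 → valid
(25,30,53): 25+30 > 53 → valid
(3,5,17): 3+5 ≤ 17 → not valid
(3,4,8): 3+4 ≤ 8 → not valid
(4,37,39): 4+37 > 39 → valid
4 of the 7 triples form a triangle.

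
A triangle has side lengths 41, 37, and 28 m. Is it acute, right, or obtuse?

Compare the square of the longest side to the sum of squares of the other two: 28² + 37² = 2153 > 1681 = 41².

acute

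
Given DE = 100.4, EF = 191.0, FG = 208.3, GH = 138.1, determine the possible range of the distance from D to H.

0 ≤ DH ≤ 637.8

The maximum is all hops collinear in one direction: 100.4 + 191.0 + 208.3 + 138.1 = 637.8.
The longest hop is 208.3; the others sum to 429.5. Since 208.3 ≤ 429.5, the path can fold back on itself completely, so the minimum distance is 0.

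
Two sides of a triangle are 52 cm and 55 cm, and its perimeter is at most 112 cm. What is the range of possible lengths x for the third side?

Triangle inequality alone gives 3 < x < 107.
The perimeter condition gives x ≤ 112 − 52 − 55 = 5.
Intersecting the two: 3 < x ≤ 5.

3 < x ≤ 5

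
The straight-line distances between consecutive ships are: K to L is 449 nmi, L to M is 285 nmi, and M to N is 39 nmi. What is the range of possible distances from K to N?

125 ≤ KN ≤ 773 nmi

The maximum is all hops collinear in one direction: 449 + 285 + 39 = 773.
The longest hop is 449; the others sum to 324. Folding the others back against it leaves at least 449 − 324 = 125.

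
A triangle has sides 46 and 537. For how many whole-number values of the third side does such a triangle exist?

The third side lies in the open interval (491, 583).
Integers from 492 to 582 inclusive: 582 − 492 + 1 = 91.

91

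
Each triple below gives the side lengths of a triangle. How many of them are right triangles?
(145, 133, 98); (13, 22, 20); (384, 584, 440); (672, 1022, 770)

2

(145,133,98): 98²+133² = 27293 > 21025 = 145² → acute
(13,22,20): 13²+20² = 569 > 484 = 22² → acute
(384,584,440): 384²+440² = 341056 = 584² → right
(672,1022,770): 672²+770² = 1044484 = 1022² → right
2 of the 4 are right.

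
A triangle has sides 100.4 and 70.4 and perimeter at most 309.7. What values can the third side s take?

Triangle inequality alone gives 30.0 < s < 170.8.
The perimeter condition gives s ≤ 309.7 − 100.4 − 70.4 = 138.9.
Intersecting the two: 30.0 < s ≤ 138.9.

30.0 < s ≤ 138.9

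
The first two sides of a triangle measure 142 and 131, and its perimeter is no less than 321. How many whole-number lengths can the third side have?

Triangle inequality: 11 < x < 273. Perimeter ≥ 321 gives x ≥ 321 − 142 − 131 = 48.
So 48 ≤ x < 273; integers 48 through 272: 225 values.

225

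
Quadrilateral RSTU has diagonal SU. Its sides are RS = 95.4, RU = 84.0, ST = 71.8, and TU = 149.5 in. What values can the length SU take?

77.7 < SU < 179.4

From triangle RSU: |95.4 − 84.0| < SU < 95.4 + 84.0, i.e. 11.4 < SU < 179.4.
From triangle TSU: 77.7 < SU < 221.3.
Both must hold, so SU lies in the intersection.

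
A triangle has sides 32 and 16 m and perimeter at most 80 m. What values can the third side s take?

16 < s ≤ 32

Triangle inequality alone gives 16 < s < 48.
The perimeter condition gives s ≤ 80 − 32 − 16 = 32.
Intersecting the two: 16 < s ≤ 32.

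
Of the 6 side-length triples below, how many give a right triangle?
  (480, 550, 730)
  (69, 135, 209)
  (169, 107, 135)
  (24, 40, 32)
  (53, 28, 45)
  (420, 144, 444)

(480,550,730): 480²+550² = 532900 = 730² → right
(69,135,209): 69+135 ≤ 209, not a triangle
(169,107,135): 107²+135² = 29674 > 28561 = 169² → acute
(24,40,32): 24²+32² = 1600 = 40² → right
(53,28,45): 28²+45² = 2809 = 53² → right
(420,144,444): 144²+420² = 197136 = 444² → right
4 of the 6 are right.

4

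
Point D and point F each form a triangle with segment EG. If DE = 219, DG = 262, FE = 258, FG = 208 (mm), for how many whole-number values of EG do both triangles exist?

415

From triangle DEG: 43 < EG < 481.
From triangle FEG: 50 < EG < 466.
Intersection: 50 < EG < 466, so integers 51 through 465: 415 values.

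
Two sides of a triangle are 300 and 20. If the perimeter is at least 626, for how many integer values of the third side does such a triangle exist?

14

Triangle inequality: 280 < x < 320. Perimeter ≥ 626 gives x ≥ 626 − 300 − 20 = 306.
So 306 ≤ x < 320; integers 306 through 319: 14 values.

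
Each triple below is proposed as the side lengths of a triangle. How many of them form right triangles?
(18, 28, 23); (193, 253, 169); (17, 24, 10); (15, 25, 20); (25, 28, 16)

(18,28,23): 18²+23² = 853 > 784 = 28² → acute
(193,253,169): 169²+193² = 65810 > 64009 = 253² → acute
(17,24,10): 10²+17² = 389 < 576 = 24² → obtuse
(15,25,20): 15²+20² = 625 = 25² → right
(25,28,16): 16²+25² = 881 > 784 = 28² → acute
1 of the 5 is right.

1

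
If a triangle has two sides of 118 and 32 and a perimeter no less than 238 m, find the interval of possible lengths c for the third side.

88 ≤ c < 150 m

Triangle inequality alone gives 86 < c < 150.
The perimeter condition gives c ≥ 238 − 118 − 32 = 88.
Intersecting the two: 88 ≤ c < 150.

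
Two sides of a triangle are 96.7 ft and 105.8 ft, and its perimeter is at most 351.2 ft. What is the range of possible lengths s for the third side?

9.1 < s ≤ 148.7 ft

Triangle inequality alone gives 9.1 < s < 202.5.
The perimeter condition gives s ≤ 351.2 − 96.7 − 105.8 = 148.7.
Intersecting the two: 9.1 < s ≤ 148.7.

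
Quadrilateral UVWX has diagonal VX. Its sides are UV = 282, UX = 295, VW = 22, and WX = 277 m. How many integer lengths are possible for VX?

From triangle UVX: 13 < VX < 577.
From triangle WVX: 255 < VX < 299.
Intersection: 255 < VX < 299, so integers 256 through 298: 43 values.

43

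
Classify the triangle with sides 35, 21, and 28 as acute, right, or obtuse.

Compare the square of the longest side to the sum of squares of the other two: 21² + 28² = 1225 = 35².

right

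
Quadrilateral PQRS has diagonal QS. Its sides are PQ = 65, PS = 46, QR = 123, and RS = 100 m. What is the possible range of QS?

From triangle PQS: |65 − 46| < QS < 65 + 46, i.e. 19 < QS < 111.
From triangle RQS: 23 < QS < 223.
Both must hold, so QS lies in the intersection.

23 < QS < 111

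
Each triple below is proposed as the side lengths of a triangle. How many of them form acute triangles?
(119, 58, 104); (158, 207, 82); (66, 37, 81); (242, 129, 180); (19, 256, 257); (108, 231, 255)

1

(119,58,104): 58²+104² = 14180 > 14161 = 119² → acute
(158,207,82): 82²+158² = 31688 < 42849 = 207² → obtuse
(66,37,81): 37²+66² = 5725 < 6561 = 81² → obtuse
(242,129,180): 129²+180² = 49041 < 58564 = 242² → obtuse
(19,256,257): 19²+256² = 65897 < 66049 = 257² → obtuse
(108,231,255): 108²+231² = 65025 = 255² → right
1 of the 6 is acute.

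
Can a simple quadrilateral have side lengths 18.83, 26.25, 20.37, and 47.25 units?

Yes

A quadrilateral exists iff every side is shorter than the sum of the others — equivalently, the longest side is less than the sum of the rest.
Longest side 47.25 < 65.45 (sum of the remaining 3), so yes.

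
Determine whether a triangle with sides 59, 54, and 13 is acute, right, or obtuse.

obtuse

Compare the square of the longest side to the sum of squares of the other two: 13² + 54² = 3085 < 3481 = 59².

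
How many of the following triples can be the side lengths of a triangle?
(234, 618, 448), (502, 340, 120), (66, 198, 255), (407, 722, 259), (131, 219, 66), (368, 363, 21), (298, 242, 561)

3

(234,448,618): 234+448 > 618 → valid
(120,340,502): 120+340 ≤ 502 → not valid
(66,198,255): 66+198 > 255 → valid
(259,407,722): 259+407 ≤ 722 → not valid
(66,131,219): 66+131 ≤ 219 → not valid
(21,363,368): 21+363 > 368 → valid
(242,298,561): 242+298 ≤ 561 → not valid
3 of the 7 triples form a triangle.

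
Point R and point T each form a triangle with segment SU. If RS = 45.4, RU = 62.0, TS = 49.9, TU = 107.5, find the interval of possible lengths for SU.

From triangle RSU: |45.4 − 62.0| < SU < 45.4 + 62.0, i.e. 16.6 < SU < 107.4.
From triangle TSU: 57.6 < SU < 157.4.
Both must hold, so SU lies in the intersection.

57.6 < SU < 107.4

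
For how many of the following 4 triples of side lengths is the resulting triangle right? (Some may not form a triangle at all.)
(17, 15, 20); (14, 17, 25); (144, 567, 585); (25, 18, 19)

1

(17,15,20): 15²+17² = 514 > 400 = 20² → acute
(14,17,25): 14²+17² = 485 < 625 = 25² → obtuse
(144,567,585): 144²+567² = 342225 = 585² → right
(25,18,19): 18²+19² = 685 > 625 = 25² → acute
1 of the 4 is right.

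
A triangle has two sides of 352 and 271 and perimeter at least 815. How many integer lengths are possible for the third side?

431

Triangle inequality: 81 < x < 623. Perimeter ≥ 815 gives x ≥ 815 − 352 − 271 = 192.
So 192 ≤ x < 623; integers 192 through 622: 431 values.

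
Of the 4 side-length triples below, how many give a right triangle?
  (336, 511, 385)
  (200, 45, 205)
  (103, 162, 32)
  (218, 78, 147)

2

(336,511,385): 336²+385² = 261121 = 511² → right
(200,45,205): 45²+200² = 42025 = 205² → right
(103,162,32): 32+103 ≤ 162, not a triangle
(218,78,147): 78²+147² = 27693 < 47524 = 218² → obtuse
2 of the 4 are right.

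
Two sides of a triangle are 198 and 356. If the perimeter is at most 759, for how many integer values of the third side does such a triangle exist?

Triangle inequality: 158 < x < 554. Perimeter ≤ 759 gives x ≤ 759 − 198 − 356 = 205.
So 158 < x ≤ 205; integers 159 through 205: 47 values.

47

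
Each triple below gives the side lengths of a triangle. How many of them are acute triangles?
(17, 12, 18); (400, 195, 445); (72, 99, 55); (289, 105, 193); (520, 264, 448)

1

(17,12,18): 12²+17² = 433 > 324 = 18² → acute
(400,195,445): 195²+400² = 198025 = 445² → right
(72,99,55): 55²+72² = 8209 < 9801 = 99² → obtuse
(289,105,193): 105²+193² = 48274 < 83521 = 289² → obtuse
(520,264,448): 264²+448² = 270400 = 520² → right
1 of the 5 is acute.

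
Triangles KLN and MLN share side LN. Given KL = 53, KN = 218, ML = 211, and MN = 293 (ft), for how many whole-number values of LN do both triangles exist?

105

From triangle KLN: 165 < LN < 271.
From triangle MLN: 82 < LN < 504.
Intersection: 165 < LN < 271, so integers 166 through 270: 105 values.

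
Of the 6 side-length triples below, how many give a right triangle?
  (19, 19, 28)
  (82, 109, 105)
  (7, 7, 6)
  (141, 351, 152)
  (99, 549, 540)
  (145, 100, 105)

2

(19,19,28): 19²+19² = 722 < 784 = 28² → obtuse
(82,109,105): 82²+105² = 17749 > 11881 = 109² → acute
(7,7,6): 6²+7² = 85 > 49 = 7² → acute
(141,351,152): 141+152 ≤ 351, not a triangle
(99,549,540): 99²+540² = 301401 = 549² → right
(145,100,105): 100²+105² = 21025 = 145² → right
2 of the 6 are right.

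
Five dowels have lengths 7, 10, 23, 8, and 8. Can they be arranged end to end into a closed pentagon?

A pentagon exists iff every side is shorter than the sum of the others — equivalently, the longest side is less than the sum of the rest.
Longest side 23 < 33 (sum of the remaining 4), so yes.

Yes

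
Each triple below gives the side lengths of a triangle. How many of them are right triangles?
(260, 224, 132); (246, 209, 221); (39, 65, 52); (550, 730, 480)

3

(260,224,132): 132²+224² = 67600 = 260² → right
(246,209,221): 209²+221² = 92522 > 60516 = 246² → acute
(39,65,52): 39²+52² = 4225 = 65² → right
(550,730,480): 480²+550² = 532900 = 730² → right
3 of the 4 are right.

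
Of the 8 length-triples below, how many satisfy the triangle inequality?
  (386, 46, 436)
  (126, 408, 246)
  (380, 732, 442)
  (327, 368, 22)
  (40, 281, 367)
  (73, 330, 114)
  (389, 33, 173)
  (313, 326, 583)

2

(46,386,436): 46+386 ≤ 436 → not valid
(126,246,408): 126+246 ≤ 408 → not valid
(380,442,732): 380+442 > 732 → valid
(22,327,368): 22+327 ≤ 368 → not valid
(40,281,367): 40+281 ≤ 367 → not valid
(73,114,330): 73+114 ≤ 330 → not valid
(33,173,389): 33+173 ≤ 389 → not valid
(313,326,583): 313+326 > 583 → valid
2 of the 8 triples form a triangle.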